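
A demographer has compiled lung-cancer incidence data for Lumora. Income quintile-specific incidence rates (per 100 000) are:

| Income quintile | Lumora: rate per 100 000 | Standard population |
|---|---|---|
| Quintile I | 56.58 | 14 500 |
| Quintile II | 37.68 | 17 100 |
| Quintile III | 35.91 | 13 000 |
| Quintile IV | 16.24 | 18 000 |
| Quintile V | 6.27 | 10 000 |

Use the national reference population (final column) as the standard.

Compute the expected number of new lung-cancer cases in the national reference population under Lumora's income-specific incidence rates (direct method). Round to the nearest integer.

23

Expected new lung-cancer cases = Σ (standard pop × income-specific rate ÷ 100 000)
= 14 500×56.58/100 000 + 17 100×37.68/100 000 + 13 000×35.91/100 000 + 18 000×16.24/100 000 + 10 000×6.27/100 000
= 8.20 + 6.44 + 4.67 + 2.92 + 0.63 = 22.87.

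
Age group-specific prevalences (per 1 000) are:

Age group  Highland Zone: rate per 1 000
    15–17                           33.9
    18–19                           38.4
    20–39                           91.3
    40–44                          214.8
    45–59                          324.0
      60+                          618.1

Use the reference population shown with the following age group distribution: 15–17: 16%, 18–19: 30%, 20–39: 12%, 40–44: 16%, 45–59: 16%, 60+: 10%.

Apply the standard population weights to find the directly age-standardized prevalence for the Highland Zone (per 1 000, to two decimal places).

Standard weights: 0.16, 0.30, 0.12, 0.16, 0.16, 0.10.
Standardized rate: 0.1600×33.9 + 0.3000×38.4 + 0.1200×91.3 + 0.1600×214.8 + 0.1600×324.0 + 0.1000×618.1 = 175.9180 per 1 000.

175.92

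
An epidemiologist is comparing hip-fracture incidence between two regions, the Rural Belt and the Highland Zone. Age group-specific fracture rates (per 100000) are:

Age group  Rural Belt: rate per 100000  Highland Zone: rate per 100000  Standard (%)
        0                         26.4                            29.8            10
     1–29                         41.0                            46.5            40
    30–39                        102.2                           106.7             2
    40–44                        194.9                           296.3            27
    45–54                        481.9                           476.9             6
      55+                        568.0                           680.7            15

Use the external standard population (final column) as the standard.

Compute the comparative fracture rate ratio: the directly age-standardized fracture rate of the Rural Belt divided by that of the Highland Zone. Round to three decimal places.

Standard weights: 0.10, 0.40, 0.02, 0.27, 0.06, 0.15.
The Rural Belt: 0.1000×26.4 + 0.4000×41.0 + 0.0200×102.2 + 0.2700×194.9 + 0.0600×481.9 + 0.1500×568.0 = 187.8210 per 100000.
The Highland Zone: 0.1000×29.8 + 0.4000×46.5 + 0.0200×106.7 + 0.2700×296.3 + 0.0600×476.9 + 0.1500×680.7 = 234.4340 per 100000.
Ratio = 187.8210 ÷ 234.4340 = 0.80117.

0.801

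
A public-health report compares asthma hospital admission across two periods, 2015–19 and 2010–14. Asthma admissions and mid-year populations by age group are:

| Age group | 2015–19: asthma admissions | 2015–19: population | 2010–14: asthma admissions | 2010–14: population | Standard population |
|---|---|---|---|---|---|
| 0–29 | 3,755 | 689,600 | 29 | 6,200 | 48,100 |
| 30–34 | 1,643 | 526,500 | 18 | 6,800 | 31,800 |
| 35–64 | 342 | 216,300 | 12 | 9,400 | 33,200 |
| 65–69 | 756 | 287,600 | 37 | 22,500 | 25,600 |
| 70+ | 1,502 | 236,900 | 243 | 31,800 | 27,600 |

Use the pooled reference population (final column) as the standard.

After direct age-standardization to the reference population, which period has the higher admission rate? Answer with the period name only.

2015–19

Age-specific rates per 10,000 for 2015–19: 54.45, 31.21, 15.81, 26.29, 63.40.
For 2010–14: 46.77, 26.47, 12.77, 16.44, 76.42.
Standard total = 166,300; weights = 0.2892, 0.1912, 0.1996, 0.1539, 0.1660.
2015–19: 0.2892×54.45 + 0.1912×31.21 + 0.1996×15.81 + 0.1539×26.29 + 0.1660×63.40 = 39.4423 per 10,000.
2010–14: 0.2892×46.77 + 0.1912×26.47 + 0.1996×12.77 + 0.1539×16.44 + 0.1660×76.42 = 36.3528 per 10,000.
The crude rates (40.87 vs 44.20) would put 2010–14 higher, but that reflects its age composition; once standardized to a common age structure, 2015–19 has the higher underlying rate.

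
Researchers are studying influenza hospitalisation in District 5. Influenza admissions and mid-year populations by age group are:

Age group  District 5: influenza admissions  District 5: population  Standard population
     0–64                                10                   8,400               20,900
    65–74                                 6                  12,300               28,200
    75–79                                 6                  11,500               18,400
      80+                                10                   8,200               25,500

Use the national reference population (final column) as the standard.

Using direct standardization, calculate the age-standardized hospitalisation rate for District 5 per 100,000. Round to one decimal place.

Age-specific rates per 100,000 for District 5: 119.05, 48.78, 52.17, 121.95.
Standard total = 93,000; weights = 0.2247, 0.3032, 0.1978, 0.2742.
Standardized rate: 0.2247×119.05 + 0.3032×48.78 + 0.1978×52.17 + 0.2742×121.95 = 85.3060 per 100,000.

85.3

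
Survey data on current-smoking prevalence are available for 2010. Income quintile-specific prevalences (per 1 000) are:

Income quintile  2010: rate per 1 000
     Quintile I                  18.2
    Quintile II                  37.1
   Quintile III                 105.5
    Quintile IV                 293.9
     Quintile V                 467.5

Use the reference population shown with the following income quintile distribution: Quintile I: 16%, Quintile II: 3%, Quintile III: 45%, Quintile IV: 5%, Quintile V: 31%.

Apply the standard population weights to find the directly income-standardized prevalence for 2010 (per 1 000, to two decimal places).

Standard weights: 0.16, 0.03, 0.45, 0.05, 0.31.
Standardized rate: 0.1600×18.2 + 0.0300×37.1 + 0.4500×105.5 + 0.0500×293.9 + 0.3100×467.5 = 211.1200 per 1 000.

211.12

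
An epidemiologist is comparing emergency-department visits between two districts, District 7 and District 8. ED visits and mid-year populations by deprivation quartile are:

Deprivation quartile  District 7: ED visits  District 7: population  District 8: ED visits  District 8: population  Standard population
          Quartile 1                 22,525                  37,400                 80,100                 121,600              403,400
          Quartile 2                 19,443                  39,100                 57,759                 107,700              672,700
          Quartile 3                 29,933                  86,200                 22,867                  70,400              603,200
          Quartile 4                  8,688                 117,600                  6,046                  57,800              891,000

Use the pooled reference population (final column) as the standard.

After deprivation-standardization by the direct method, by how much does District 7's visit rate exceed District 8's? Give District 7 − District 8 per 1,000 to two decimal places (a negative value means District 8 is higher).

Deprivation-specific rates per 1,000 for District 7: 602.273, 497.263, 347.251, 73.878.
For District 8: 658.717, 536.295, 324.815, 104.602.
Standard total = 2,570,300; weights = 0.1569, 0.2617, 0.2347, 0.3467.
District 7: 0.1569×602.273 + 0.2617×497.263 + 0.2347×347.251 + 0.3467×73.878 = 331.7715 per 1,000.
District 8: 0.1569×658.717 + 0.2617×536.295 + 0.2347×324.815 + 0.3467×104.602 = 356.2313 per 1,000.
Difference = 331.7715 − 356.2313 = -24.4598.

-24.46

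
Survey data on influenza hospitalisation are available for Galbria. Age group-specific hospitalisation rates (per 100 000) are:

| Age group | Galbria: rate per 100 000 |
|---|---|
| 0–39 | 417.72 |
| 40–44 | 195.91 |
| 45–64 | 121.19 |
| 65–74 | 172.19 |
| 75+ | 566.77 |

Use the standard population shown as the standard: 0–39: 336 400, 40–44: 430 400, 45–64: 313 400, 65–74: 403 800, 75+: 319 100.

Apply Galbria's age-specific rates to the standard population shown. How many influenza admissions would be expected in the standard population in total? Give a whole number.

Expected influenza admissions = Σ (standard pop × age-specific rate ÷ 100 000)
= 336 400×417.72/100 000 + 430 400×195.91/100 000 + 313 400×121.19/100 000 + 403 800×172.19/100 000 + 319 100×566.77/100 000
= 1405.21 + 843.20 + 379.81 + 695.30 + 1808.56 = 5132.08.

5132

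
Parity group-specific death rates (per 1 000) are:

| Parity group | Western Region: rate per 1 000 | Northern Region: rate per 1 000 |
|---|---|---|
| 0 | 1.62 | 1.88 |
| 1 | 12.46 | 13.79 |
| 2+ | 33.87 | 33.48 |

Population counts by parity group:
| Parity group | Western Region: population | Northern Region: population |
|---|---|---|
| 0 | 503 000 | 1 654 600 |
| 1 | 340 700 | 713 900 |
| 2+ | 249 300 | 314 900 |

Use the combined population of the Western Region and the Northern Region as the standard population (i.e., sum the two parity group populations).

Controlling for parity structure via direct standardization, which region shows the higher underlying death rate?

Northern Region

Combined standard total = 3 776 400; weights = 0.5713, 0.2793, 0.1494.
The Western Region: 0.5713×1.62 + 0.2793×12.46 + 0.1494×33.87 = 9.4654 per 1 000.
The Northern Region: 0.5713×1.88 + 0.2793×13.79 + 0.1494×33.48 = 9.9271 per 1 000.
The crude rates (12.35 vs 8.76) would put the Western Region higher, but that reflects its parity composition; once standardized to a common parity structure, the Northern Region has the higher underlying rate.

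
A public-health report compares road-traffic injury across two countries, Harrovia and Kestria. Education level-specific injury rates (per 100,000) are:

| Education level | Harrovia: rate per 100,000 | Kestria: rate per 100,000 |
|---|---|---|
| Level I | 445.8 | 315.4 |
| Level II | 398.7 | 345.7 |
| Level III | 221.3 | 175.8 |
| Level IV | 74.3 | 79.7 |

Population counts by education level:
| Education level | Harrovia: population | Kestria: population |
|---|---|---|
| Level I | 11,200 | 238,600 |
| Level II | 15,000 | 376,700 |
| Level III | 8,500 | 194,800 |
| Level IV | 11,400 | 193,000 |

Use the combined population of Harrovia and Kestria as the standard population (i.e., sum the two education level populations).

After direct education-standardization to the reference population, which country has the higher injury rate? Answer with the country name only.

Combined standard total = 1,049,200; weights = 0.2381, 0.3733, 0.1938, 0.1948.
Harrovia: 0.2381×445.8 + 0.3733×398.7 + 0.1938×221.3 + 0.1948×74.3 = 312.3416 per 100,000.
Kestria: 0.2381×315.4 + 0.3733×345.7 + 0.1938×175.8 + 0.1948×79.7 = 253.7442 per 100,000.

Harrovia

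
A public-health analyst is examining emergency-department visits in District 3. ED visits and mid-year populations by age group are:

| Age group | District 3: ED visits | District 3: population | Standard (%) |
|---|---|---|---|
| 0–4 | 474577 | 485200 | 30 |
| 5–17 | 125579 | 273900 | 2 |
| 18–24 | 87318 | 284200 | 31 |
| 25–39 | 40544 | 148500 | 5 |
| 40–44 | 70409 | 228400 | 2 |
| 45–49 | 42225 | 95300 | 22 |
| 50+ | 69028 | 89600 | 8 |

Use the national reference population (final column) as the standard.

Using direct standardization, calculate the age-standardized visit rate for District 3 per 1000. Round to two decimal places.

576.77

Age-specific rates per 1000 for District 3: 978.106, 458.485, 307.241, 273.024, 308.271, 443.075, 770.402.
Standard weights: 0.30, 0.02, 0.31, 0.05, 0.02, 0.22, 0.08.
Standardized rate: 0.3000×978.106 + 0.0200×458.485 + 0.3100×307.241 + 0.0500×273.024 + 0.0200×308.271 + 0.2200×443.075 + 0.0800×770.402 = 576.7714 per 1000.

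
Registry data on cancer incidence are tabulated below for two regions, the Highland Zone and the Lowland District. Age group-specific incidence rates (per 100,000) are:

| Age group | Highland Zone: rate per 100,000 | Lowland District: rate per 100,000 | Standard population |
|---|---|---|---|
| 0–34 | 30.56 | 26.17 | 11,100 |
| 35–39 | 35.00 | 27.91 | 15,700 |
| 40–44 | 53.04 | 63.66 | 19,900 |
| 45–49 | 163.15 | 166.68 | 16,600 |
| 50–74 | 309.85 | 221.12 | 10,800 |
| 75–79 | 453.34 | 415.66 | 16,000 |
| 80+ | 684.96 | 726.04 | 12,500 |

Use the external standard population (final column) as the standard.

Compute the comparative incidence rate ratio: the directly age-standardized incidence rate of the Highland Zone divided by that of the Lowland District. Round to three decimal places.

Standard total = 102,600; weights = 0.1082, 0.1530, 0.1940, 0.1618, 0.1053, 0.1559, 0.1218.
The Highland Zone: 0.1082×30.56 + 0.1530×35.00 + 0.1940×53.04 + 0.1618×163.15 + 0.1053×309.85 + 0.1559×453.34 + 0.1218×684.96 = 232.1084 per 100,000.
The Lowland District: 0.1082×26.17 + 0.1530×27.91 + 0.1940×63.66 + 0.1618×166.68 + 0.1053×221.12 + 0.1559×415.66 + 0.1218×726.04 = 222.9683 per 100,000.
Ratio = 232.1084 ÷ 222.9683 = 1.04099.

1.041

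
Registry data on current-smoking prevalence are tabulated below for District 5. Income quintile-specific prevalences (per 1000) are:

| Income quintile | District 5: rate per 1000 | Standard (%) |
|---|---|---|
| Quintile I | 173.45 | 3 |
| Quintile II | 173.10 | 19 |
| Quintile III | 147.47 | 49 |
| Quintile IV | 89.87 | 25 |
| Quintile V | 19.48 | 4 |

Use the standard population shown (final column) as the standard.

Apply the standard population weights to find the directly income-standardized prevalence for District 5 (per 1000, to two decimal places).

133.60

Standard weights: 0.03, 0.19, 0.49, 0.25, 0.04.
Standardized rate: 0.0300×173.45 + 0.1900×173.10 + 0.4900×147.47 + 0.2500×89.87 + 0.0400×19.48 = 133.5995 per 1000.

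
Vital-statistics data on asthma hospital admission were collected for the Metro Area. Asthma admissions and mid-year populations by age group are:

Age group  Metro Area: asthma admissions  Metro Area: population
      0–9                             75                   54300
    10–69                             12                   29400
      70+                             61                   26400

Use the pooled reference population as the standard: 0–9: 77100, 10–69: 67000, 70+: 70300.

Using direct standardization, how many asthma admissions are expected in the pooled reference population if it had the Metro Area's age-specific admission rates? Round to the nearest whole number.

Age-specific rates per 10000 for the Metro Area: 13.81, 4.08, 23.11.
Expected asthma admissions = Σ (standard pop × age-specific rate ÷ 10000)
= 77100×13.81/10000 + 67000×4.08/10000 + 70300×23.11/10000
= 106.49 + 27.35 + 162.44 = 296.27.

296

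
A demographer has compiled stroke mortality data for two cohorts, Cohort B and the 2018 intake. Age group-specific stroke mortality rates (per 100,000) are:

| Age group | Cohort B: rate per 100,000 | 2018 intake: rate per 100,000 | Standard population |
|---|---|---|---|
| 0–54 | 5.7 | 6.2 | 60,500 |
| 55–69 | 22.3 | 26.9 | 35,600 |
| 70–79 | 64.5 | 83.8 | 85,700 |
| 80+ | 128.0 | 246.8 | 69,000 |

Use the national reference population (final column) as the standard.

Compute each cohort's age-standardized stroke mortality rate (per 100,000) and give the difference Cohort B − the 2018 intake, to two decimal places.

Standard total = 250,800; weights = 0.2412, 0.1419, 0.3417, 0.2751.
Cohort B: 0.2412×5.7 + 0.1419×22.3 + 0.3417×64.5 + 0.2751×128.0 = 61.7958 per 100,000.
The 2018 intake: 0.2412×6.2 + 0.1419×26.9 + 0.3417×83.8 + 0.2751×246.8 = 101.8485 per 100,000.
Difference = 61.7958 − 101.8485 = -40.0527.

-40.05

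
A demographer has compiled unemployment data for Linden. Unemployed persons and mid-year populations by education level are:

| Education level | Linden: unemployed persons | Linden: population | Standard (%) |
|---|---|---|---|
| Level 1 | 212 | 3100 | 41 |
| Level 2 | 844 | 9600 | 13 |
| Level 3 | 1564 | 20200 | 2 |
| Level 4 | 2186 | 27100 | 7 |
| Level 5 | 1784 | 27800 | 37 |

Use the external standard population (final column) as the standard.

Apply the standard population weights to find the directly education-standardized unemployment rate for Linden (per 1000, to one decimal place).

70.4

Education-specific rates per 1000 for Linden: 68.387, 87.917, 77.426, 80.664, 64.173.
Standard weights: 0.41, 0.13, 0.02, 0.07, 0.37.
Standardized rate: 0.4100×68.387 + 0.1300×87.917 + 0.0200×77.426 + 0.0700×80.664 + 0.3700×64.173 = 70.4068 per 1000.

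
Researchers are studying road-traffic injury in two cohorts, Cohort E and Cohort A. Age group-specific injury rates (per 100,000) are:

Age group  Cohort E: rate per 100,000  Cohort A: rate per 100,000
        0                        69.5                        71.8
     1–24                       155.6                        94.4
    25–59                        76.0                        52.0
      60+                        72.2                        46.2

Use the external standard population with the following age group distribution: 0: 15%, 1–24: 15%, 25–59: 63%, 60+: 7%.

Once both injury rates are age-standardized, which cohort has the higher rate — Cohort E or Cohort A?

Cohort E

Standard weights: 0.15, 0.15, 0.63, 0.07.
Cohort E: 0.1500×69.5 + 0.1500×155.6 + 0.6300×76.0 + 0.0700×72.2 = 86.6990 per 100,000.
Cohort A: 0.1500×71.8 + 0.1500×94.4 + 0.6300×52.0 + 0.0700×46.2 = 60.9240 per 100,000.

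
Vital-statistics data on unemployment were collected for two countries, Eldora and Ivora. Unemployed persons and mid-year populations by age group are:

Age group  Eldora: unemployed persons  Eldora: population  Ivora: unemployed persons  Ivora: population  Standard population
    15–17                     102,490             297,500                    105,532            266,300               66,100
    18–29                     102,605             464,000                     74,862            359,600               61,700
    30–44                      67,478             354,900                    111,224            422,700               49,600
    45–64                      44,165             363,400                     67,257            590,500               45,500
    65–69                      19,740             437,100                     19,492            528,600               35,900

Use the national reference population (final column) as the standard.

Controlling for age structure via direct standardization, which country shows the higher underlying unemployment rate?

Age-specific rates per 1,000 for Eldora: 344.504, 221.131, 190.132, 121.533, 45.161.
For Ivora: 396.290, 208.181, 263.128, 113.898, 36.875.
Standard total = 258,800; weights = 0.2554, 0.2384, 0.1917, 0.1758, 0.1387.
Eldora: 0.2554×344.504 + 0.2384×221.131 + 0.1917×190.132 + 0.1758×121.533 + 0.1387×45.161 = 204.7803 per 1,000.
Ivora: 0.2554×396.290 + 0.2384×208.181 + 0.1917×263.128 + 0.1758×113.898 + 0.1387×36.875 = 226.4175 per 1,000.
The crude rates (175.53 vs 174.55) would put Eldora higher, but that reflects its age composition; once standardized to a common age structure, Ivora has the higher underlying rate.

Ivora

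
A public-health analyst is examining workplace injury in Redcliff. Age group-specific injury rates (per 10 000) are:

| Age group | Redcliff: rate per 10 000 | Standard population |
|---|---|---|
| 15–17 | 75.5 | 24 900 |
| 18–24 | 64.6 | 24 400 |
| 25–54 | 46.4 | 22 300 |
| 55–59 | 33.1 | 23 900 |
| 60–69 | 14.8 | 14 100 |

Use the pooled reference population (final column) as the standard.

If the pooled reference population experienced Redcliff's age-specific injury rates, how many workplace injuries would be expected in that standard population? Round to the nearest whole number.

549

Expected workplace injuries = Σ (standard pop × age-specific rate ÷ 10 000)
= 24 900×75.5/10 000 + 24 400×64.6/10 000 + 22 300×46.4/10 000 + 23 900×33.1/10 000 + 14 100×14.8/10 000
= 188.00 + 157.62 + 103.47 + 79.11 + 20.87 = 549.07.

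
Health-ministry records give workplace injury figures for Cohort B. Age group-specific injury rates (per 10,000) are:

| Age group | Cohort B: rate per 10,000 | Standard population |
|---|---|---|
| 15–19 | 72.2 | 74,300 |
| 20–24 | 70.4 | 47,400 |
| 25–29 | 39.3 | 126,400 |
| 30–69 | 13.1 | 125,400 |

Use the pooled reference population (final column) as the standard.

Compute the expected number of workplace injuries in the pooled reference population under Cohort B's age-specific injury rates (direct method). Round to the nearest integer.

Expected workplace injuries = Σ (standard pop × age-specific rate ÷ 10,000)
= 74,300×72.2/10,000 + 47,400×70.4/10,000 + 126,400×39.3/10,000 + 125,400×13.1/10,000
= 536.45 + 333.70 + 496.75 + 164.27 = 1531.17.

1531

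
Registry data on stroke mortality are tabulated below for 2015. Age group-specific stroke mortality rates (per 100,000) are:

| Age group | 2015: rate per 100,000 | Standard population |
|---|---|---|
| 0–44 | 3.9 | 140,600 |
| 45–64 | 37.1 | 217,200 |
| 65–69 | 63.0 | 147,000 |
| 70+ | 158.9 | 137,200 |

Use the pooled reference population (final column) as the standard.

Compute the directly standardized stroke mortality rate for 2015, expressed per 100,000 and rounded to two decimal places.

61.79

Standard total = 642,000; weights = 0.2190, 0.3383, 0.2290, 0.2137.
Standardized rate: 0.2190×3.9 + 0.3383×37.1 + 0.2290×63.0 + 0.2137×158.9 = 61.7890 per 100,000.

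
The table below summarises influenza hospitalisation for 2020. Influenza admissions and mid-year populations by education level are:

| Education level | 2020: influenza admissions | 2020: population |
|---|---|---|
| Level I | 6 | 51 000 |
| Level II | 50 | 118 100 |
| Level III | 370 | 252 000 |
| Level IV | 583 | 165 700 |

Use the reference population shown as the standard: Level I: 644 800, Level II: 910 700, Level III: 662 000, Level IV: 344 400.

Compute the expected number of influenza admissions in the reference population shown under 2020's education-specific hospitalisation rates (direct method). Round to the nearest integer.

2645

Education-specific rates per 100 000 for 2020: 11.76, 42.34, 146.83, 351.84.
Expected influenza admissions = Σ (standard pop × education-specific rate ÷ 100 000)
= 644 800×11.76/100 000 + 910 700×42.34/100 000 + 662 000×146.83/100 000 + 344 400×351.84/100 000
= 75.86 + 385.56 + 971.98 + 1211.74 = 2645.15.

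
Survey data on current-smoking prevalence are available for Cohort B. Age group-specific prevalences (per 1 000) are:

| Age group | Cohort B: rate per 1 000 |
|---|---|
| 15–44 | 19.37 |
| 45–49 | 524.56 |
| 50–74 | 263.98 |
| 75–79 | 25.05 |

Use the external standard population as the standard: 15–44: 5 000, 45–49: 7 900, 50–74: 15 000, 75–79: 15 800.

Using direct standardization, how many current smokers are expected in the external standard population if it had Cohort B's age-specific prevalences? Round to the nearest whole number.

8596

Expected current smokers = Σ (standard pop × age-specific rate ÷ 1 000)
= 5 000×19.37/1 000 + 7 900×524.56/1 000 + 15 000×263.98/1 000 + 15 800×25.05/1 000
= 96.85 + 4144.02 + 3959.70 + 395.79 = 8596.36.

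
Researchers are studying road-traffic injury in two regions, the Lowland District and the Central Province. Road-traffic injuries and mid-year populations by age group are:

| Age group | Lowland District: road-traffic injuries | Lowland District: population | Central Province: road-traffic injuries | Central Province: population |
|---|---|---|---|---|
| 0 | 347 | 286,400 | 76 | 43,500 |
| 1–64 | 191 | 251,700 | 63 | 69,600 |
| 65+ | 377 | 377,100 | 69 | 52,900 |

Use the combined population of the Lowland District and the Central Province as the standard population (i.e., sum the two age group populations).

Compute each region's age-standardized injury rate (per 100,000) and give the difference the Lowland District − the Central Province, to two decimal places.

Age-specific rates per 100,000 for the Lowland District: 121.16, 75.88, 99.97.
For the Central Province: 174.71, 90.52, 130.43.
Combined standard total = 1,081,200; weights = 0.3051, 0.2972, 0.3977.
The Lowland District: 0.3051×121.16 + 0.2972×75.88 + 0.3977×99.97 = 99.2791 per 100,000.
The Central Province: 0.3051×174.71 + 0.2972×90.52 + 0.3977×130.43 = 132.0827 per 100,000.
Difference = 99.2791 − 132.0827 = -32.8036.

-32.80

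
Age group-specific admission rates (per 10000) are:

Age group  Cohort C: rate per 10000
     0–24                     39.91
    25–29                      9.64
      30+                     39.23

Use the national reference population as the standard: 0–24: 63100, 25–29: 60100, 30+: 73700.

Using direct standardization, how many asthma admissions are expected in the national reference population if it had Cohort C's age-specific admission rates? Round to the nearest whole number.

599

Expected asthma admissions = Σ (standard pop × age-specific rate ÷ 10000)
= 63100×39.91/10000 + 60100×9.64/10000 + 73700×39.23/10000
= 251.83 + 57.94 + 289.13 = 598.89.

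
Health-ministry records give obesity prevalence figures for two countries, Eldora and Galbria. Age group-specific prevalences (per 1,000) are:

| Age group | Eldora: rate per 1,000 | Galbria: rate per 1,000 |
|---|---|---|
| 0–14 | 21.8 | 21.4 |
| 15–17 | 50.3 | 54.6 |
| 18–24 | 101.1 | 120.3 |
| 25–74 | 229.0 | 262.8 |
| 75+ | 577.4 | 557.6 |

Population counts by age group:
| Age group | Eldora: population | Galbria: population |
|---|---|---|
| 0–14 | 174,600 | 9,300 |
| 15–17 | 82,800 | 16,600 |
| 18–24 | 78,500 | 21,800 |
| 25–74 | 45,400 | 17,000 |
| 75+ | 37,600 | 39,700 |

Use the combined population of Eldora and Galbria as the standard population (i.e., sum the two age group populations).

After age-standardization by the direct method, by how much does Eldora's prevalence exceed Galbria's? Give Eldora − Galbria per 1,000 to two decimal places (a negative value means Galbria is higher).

-5.46

Combined standard total = 523,300; weights = 0.3514, 0.1899, 0.1917, 0.1192, 0.1477.
Eldora: 0.3514×21.8 + 0.1899×50.3 + 0.1917×101.1 + 0.1192×229.0 + 0.1477×577.4 = 149.1913 per 1,000.
Galbria: 0.3514×21.4 + 0.1899×54.6 + 0.1917×120.3 + 0.1192×262.8 + 0.1477×557.6 = 154.6531 per 1,000.
Difference = 149.1913 − 154.6531 = -5.4619.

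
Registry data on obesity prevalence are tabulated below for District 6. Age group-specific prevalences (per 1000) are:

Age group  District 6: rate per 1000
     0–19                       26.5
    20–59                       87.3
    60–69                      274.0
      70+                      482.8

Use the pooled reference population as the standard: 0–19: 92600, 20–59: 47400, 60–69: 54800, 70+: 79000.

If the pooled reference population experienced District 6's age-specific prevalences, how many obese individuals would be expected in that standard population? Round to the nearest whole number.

Expected obese individuals = Σ (standard pop × age-specific rate ÷ 1000)
= 92600×26.5/1000 + 47400×87.3/1000 + 54800×274.0/1000 + 79000×482.8/1000
= 2453.90 + 4138.02 + 15015.20 + 38141.20 = 59748.32.

59748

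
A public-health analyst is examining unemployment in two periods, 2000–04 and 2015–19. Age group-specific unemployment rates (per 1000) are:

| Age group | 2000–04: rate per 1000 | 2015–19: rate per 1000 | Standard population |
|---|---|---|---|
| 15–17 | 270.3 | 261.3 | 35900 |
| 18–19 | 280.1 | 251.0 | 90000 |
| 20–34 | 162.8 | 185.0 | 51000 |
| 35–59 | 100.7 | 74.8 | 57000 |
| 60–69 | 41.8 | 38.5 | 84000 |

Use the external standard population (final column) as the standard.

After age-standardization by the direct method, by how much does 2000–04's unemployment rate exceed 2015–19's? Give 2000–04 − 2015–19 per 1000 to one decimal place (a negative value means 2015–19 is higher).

11.2

Standard total = 317900; weights = 0.1129, 0.2831, 0.1604, 0.1793, 0.2642.
2000–04: 0.1129×270.3 + 0.2831×280.1 + 0.1604×162.8 + 0.1793×100.7 + 0.2642×41.8 = 165.0414 per 1000.
2015–19: 0.1129×261.3 + 0.2831×251.0 + 0.1604×185.0 + 0.1793×74.8 + 0.2642×38.5 = 153.8322 per 1000.
Difference = 165.0414 − 153.8322 = 11.2092.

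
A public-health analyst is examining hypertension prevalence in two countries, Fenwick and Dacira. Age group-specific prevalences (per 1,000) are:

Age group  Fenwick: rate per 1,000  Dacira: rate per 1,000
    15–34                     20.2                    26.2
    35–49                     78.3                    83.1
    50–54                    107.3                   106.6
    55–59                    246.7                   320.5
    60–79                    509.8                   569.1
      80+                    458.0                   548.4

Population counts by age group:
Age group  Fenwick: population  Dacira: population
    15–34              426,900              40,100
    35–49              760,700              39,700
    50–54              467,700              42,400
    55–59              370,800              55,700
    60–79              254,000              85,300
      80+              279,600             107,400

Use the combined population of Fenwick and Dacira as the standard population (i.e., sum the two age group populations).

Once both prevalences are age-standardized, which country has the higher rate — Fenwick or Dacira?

Combined standard total = 2,930,300; weights = 0.1594, 0.2731, 0.1741, 0.1455, 0.1158, 0.1321.
Fenwick: 0.1594×20.2 + 0.2731×78.3 + 0.1741×107.3 + 0.1455×246.7 + 0.1158×509.8 + 0.1321×458.0 = 198.7091 per 1,000.
Dacira: 0.1594×26.2 + 0.2731×83.1 + 0.1741×106.6 + 0.1455×320.5 + 0.1158×569.1 + 0.1321×548.4 = 230.4013 per 1,000.

Dacira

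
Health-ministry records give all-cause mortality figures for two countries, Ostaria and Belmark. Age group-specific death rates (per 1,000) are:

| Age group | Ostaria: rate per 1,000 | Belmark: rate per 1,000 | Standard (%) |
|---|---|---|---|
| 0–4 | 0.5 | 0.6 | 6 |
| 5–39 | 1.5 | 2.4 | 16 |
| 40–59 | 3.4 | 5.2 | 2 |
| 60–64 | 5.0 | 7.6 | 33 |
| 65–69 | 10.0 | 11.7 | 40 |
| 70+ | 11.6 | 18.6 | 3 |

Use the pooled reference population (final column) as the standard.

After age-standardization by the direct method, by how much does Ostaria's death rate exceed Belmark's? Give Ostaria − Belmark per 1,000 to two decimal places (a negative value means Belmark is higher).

-1.93

Standard weights: 0.06, 0.16, 0.02, 0.33, 0.40, 0.03.
Ostaria: 0.0600×0.5 + 0.1600×1.5 + 0.0200×3.4 + 0.3300×5.0 + 0.4000×10.0 + 0.0300×11.6 = 6.3360 per 1,000.
Belmark: 0.0600×0.6 + 0.1600×2.4 + 0.0200×5.2 + 0.3300×7.6 + 0.4000×11.7 + 0.0300×18.6 = 8.2700 per 1,000.
Difference = 6.3360 − 8.2700 = -1.9340.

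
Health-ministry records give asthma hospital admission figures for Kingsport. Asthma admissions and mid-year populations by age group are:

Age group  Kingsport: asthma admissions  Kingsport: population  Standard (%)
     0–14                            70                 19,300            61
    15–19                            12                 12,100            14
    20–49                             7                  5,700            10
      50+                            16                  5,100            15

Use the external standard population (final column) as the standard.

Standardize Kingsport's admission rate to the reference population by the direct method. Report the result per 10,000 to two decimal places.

29.45

Age-specific rates per 10,000 for Kingsport: 36.27, 9.92, 12.28, 31.37.
Standard weights: 0.61, 0.14, 0.10, 0.15.
Standardized rate: 0.6100×36.27 + 0.1400×9.92 + 0.1000×12.28 + 0.1500×31.37 = 29.4467 per 10,000.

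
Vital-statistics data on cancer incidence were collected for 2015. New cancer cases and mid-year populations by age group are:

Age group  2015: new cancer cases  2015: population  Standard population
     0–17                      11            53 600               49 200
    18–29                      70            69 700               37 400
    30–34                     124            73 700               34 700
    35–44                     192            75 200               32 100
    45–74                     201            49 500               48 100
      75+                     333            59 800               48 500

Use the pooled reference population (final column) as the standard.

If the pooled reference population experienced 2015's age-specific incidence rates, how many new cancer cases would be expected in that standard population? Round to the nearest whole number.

653

Age-specific rates per 100 000 for 2015: 20.52, 100.43, 168.25, 255.32, 406.06, 556.86.
Expected new cancer cases = Σ (standard pop × age-specific rate ÷ 100 000)
= 49 200×20.52/100 000 + 37 400×100.43/100 000 + 34 700×168.25/100 000 + 32 100×255.32/100 000 + 48 100×406.06/100 000 + 48 500×556.86/100 000
= 10.10 + 37.56 + 58.38 + 81.96 + 195.32 + 270.08 = 653.39.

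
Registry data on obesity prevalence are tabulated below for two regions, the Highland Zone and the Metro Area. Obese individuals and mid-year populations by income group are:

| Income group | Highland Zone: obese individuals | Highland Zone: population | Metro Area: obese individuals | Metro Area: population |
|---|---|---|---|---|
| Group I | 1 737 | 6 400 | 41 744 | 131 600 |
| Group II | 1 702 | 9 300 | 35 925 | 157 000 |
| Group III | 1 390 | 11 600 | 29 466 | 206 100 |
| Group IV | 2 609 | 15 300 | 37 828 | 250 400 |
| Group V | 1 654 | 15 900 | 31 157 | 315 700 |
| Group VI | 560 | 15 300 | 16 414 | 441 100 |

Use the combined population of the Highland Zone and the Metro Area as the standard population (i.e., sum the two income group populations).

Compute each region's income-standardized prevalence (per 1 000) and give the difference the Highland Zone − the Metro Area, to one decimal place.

Income-specific rates per 1 000 for the Highland Zone: 271.406, 183.011, 119.828, 170.523, 104.025, 36.601.
For the Metro Area: 317.204, 228.822, 142.969, 151.070, 98.692, 37.212.
Combined standard total = 1 575 700; weights = 0.0876, 0.1055, 0.1382, 0.1686, 0.2104, 0.2896.
The Highland Zone: 0.0876×271.406 + 0.1055×183.011 + 0.1382×119.828 + 0.1686×170.523 + 0.2104×104.025 + 0.2896×36.601 = 120.8877 per 1 000.
The Metro Area: 0.0876×317.204 + 0.1055×228.822 + 0.1382×142.969 + 0.1686×151.070 + 0.2104×98.692 + 0.2896×37.212 = 128.7050 per 1 000.
Difference = 120.8877 − 128.7050 = -7.8173.

-7.8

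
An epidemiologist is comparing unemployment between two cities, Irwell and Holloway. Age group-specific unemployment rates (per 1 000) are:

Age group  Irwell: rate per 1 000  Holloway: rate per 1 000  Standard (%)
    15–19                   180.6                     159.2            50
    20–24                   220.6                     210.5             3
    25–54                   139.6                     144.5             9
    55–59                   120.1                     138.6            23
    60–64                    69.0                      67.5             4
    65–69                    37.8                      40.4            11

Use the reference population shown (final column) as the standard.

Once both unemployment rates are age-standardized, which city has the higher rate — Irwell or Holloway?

Standard weights: 0.50, 0.03, 0.09, 0.23, 0.04, 0.11.
Irwell: 0.5000×180.6 + 0.0300×220.6 + 0.0900×139.6 + 0.2300×120.1 + 0.0400×69.0 + 0.1100×37.8 = 144.0230 per 1 000.
Holloway: 0.5000×159.2 + 0.0300×210.5 + 0.0900×144.5 + 0.2300×138.6 + 0.0400×67.5 + 0.1100×40.4 = 137.9420 per 1 000.

Irwell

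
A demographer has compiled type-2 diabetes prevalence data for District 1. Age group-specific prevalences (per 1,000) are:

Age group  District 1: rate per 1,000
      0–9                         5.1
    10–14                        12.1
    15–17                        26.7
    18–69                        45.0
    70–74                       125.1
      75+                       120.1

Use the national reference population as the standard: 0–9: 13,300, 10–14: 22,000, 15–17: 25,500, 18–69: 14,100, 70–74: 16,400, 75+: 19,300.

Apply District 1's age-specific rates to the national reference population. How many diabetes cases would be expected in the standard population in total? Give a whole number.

Expected diabetes cases = Σ (standard pop × age-specific rate ÷ 1,000)
= 13,300×5.1/1,000 + 22,000×12.1/1,000 + 25,500×26.7/1,000 + 14,100×45.0/1,000 + 16,400×125.1/1,000 + 19,300×120.1/1,000
= 67.83 + 266.20 + 680.85 + 634.50 + 2051.64 + 2317.93 = 6018.95.

6019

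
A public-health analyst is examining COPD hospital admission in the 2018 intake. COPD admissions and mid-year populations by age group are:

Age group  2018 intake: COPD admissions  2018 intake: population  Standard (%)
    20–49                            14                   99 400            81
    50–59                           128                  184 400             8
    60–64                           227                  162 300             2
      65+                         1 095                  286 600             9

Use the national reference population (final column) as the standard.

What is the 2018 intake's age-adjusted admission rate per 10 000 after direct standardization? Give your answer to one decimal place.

5.4

Age-specific rates per 10 000 for the 2018 intake: 1.41, 6.94, 13.99, 38.21.
Standard weights: 0.81, 0.08, 0.02, 0.09.
Standardized rate: 0.8100×1.41 + 0.0800×6.94 + 0.0200×13.99 + 0.0900×38.21 = 5.4145 per 10 000.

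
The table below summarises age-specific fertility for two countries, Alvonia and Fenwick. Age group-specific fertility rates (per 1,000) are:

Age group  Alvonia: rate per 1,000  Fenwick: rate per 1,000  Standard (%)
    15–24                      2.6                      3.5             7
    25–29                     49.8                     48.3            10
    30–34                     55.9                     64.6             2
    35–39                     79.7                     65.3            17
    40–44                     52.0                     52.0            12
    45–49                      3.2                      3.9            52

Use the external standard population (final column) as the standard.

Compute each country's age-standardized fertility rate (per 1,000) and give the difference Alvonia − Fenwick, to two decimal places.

Standard weights: 0.07, 0.10, 0.02, 0.17, 0.12, 0.52.
Alvonia: 0.0700×2.6 + 0.1000×49.8 + 0.0200×55.9 + 0.1700×79.7 + 0.1200×52.0 + 0.5200×3.2 = 27.7330 per 1,000.
Fenwick: 0.0700×3.5 + 0.1000×48.3 + 0.0200×64.6 + 0.1700×65.3 + 0.1200×52.0 + 0.5200×3.9 = 25.7360 per 1,000.
Difference = 27.7330 − 25.7360 = 1.9970.

2.00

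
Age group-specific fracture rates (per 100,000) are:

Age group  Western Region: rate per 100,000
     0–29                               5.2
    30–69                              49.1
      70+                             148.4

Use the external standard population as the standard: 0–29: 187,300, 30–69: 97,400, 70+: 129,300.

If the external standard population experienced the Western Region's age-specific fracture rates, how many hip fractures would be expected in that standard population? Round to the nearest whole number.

Expected hip fractures = Σ (standard pop × age-specific rate ÷ 100,000)
= 187,300×5.2/100,000 + 97,400×49.1/100,000 + 129,300×148.4/100,000
= 9.74 + 47.82 + 191.88 = 249.44.

249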